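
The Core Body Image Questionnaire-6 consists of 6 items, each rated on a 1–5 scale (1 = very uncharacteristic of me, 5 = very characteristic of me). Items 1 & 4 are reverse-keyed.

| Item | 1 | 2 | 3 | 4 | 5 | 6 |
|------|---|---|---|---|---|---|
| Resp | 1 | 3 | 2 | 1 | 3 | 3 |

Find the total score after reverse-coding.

Raw sum = 13. Reverse-keyed items: 1, 4; their raw sum = 2.
Each reversal replaces raw with 6 − raw, changing the total by 6 − 2·raw per item.
Total = 13 + 2·6 − 2·2 = 13 + 12 − 4 = 21

21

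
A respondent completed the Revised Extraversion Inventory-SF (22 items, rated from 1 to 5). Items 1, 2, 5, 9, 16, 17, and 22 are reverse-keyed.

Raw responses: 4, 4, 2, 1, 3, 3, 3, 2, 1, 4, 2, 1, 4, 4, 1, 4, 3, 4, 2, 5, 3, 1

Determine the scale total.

Apply reverse scoring (reversed = (1+5) − raw = 6 − raw):
  item 1: 6 − 4 = 2
  item 2: 6 − 4 = 2
  item 5: 6 − 3 = 3
  item 9: 6 − 1 = 5
  item 16: 6 − 4 = 2
  item 17: 6 − 3 = 3
  item 22: 6 − 1 = 5
After reverse-coding: 2, 2, 2, 1, 3, 3, 3, 2, 5, 4, 2, 1, 4, 4, 1, 2, 3, 4, 2, 5, 3, 5
Total = 2 + 2 + 2 + 1 + 3 + 3 + 3 + 2 + 5 + 4 + 2 + 1 + 4 + 4 + 1 + 2 + 3 + 4 + 2 + 5 + 3 + 5 = 63

63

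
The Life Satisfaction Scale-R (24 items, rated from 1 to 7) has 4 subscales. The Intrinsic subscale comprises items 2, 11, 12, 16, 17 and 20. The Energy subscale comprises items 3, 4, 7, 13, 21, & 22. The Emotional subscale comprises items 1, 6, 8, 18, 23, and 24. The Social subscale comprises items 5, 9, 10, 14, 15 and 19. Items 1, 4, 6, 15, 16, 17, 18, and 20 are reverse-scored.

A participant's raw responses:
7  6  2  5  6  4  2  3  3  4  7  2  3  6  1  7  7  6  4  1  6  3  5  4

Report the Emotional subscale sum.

19

Emotional items: 1, 6, 8, 18, 23, 24.
Of these, items 1, 6 and 18 are reverse-scored; on a 1–7 scale, reversed = 8 − raw.
  item 1: 8 − 7 = 1
  item 6: 8 − 4 = 4
  item 8: 3
  item 18: 8 − 6 = 2
  item 23: 5
  item 24: 4
Sum = 1 + 4 + 3 + 2 + 5 + 4 = 19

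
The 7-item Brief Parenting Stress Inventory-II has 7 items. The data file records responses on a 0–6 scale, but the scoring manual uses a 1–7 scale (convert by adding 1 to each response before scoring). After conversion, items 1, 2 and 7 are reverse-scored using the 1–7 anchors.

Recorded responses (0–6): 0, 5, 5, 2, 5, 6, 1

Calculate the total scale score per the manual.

Convert to 1–7: 1, 6, 6, 3, 6, 7, 2
Reverse-coded (on a 1–7 scale, reversed = 8 − raw):
  item 1: 8 − 1 = 7
  item 2: 8 − 6 = 2
  item 7: 8 − 2 = 6
Scored: 7, 2, 6, 3, 6, 7, 6
Total = 37

37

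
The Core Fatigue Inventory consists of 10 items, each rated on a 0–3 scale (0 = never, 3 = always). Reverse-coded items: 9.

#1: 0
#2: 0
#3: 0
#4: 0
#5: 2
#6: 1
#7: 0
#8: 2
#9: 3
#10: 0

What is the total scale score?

5

Reversing item 9 with 3 − raw:
Total = 0 + 0 + 0 + 0 + 2 + 1 + 0 + 2 + (3−3) + 0
      = 0 + 0 + 0 + 0 + 2 + 1 + 0 + 2 + 0 + 0 = 5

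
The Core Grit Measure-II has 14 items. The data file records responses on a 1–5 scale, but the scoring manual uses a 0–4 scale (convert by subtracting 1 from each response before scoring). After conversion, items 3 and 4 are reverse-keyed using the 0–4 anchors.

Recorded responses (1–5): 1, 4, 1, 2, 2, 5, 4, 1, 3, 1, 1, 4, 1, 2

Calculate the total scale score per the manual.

Convert to 0–4: 0, 3, 0, 1, 1, 4, 3, 0, 2, 0, 0, 3, 0, 1
Reverse-coded (reverse-coded value = 4 − response):
  item 3: 4 − 0 = 4
  item 4: 4 − 1 = 3
Scored: 0, 3, 4, 3, 1, 4, 3, 0, 2, 0, 0, 3, 0, 1
Total = 24

24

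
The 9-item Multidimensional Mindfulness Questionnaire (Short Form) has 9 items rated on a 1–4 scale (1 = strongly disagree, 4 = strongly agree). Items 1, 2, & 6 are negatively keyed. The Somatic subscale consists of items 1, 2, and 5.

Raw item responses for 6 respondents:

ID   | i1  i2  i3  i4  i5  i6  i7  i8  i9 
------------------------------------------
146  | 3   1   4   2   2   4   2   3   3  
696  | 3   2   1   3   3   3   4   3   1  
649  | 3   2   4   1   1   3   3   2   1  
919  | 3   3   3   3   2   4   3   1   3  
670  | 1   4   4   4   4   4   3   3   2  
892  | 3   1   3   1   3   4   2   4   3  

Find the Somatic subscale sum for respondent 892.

Respondent 892 raw: 3, 1, 3, 1, 3, 4, 2, 4, 3.
Somatic items: 1, 2, 5.
Reverse-coded (on a 1–4 scale, reversed = 5 − raw):
  item 1: 5 − 3 = 2
  item 2: 5 − 1 = 4
  item 5: 3
Sum = 2 + 4 + 3 = 9

9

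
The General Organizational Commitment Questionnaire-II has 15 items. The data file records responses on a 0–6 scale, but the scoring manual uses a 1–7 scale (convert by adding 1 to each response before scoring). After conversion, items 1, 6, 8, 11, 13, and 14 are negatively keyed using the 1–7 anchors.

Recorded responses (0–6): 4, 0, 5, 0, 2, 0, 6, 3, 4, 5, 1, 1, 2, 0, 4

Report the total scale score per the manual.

Convert to 1–7: 5, 1, 6, 1, 3, 1, 7, 4, 5, 6, 2, 2, 3, 1, 5
Reverse-coded (reverse-coded value = 8 − response):
  item 1: 8 − 5 = 3
  item 6: 8 − 1 = 7
  item 8: 8 − 4 = 4
  item 11: 8 − 2 = 6
  item 13: 8 − 3 = 5
  item 14: 8 − 1 = 7
Scored: 3, 1, 6, 1, 3, 7, 7, 4, 5, 6, 6, 2, 5, 7, 5
Total = 68

68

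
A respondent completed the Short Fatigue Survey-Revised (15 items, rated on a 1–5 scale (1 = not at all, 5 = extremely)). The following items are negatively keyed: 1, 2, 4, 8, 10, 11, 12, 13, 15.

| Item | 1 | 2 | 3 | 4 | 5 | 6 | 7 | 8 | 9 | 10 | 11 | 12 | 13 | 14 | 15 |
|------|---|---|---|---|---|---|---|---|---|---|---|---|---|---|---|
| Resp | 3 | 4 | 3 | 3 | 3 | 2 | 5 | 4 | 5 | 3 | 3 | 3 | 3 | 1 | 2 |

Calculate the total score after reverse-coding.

45

Reverse-coded items (reversed = (1+5) − raw = 6 − raw):
  item 1: 6 − 3 = 3
  item 2: 6 − 4 = 2
  item 4: 6 − 3 = 3
  item 8: 6 − 4 = 2
  item 10: 6 − 3 = 3
  item 11: 6 − 3 = 3
  item 12: 6 − 3 = 3
  item 13: 6 − 3 = 3
  item 15: 6 − 2 = 4
Scored items: 3, 2, 3, 3, 3, 2, 5, 2, 5, 3, 3, 3, 3, 1, 4
Total = 3 + 2 + 3 + 3 + 3 + 2 + 5 + 2 + 5 + 3 + 3 + 3 + 3 + 1 + 4 = 45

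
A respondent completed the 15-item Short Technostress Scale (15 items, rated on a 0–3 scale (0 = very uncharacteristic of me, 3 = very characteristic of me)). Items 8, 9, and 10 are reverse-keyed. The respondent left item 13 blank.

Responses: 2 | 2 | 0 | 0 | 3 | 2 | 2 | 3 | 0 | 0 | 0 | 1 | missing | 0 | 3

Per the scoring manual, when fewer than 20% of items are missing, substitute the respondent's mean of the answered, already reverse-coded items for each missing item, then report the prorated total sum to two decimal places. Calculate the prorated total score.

Reverse-coded (reversed = (0+3) − raw = 3 − raw):
  item 8: 3 − 3 = 0
  item 9: 3 − 0 = 3
  item 10: 3 − 0 = 3
Completed scored items (14 of 15): 2, 2, 0, 0, 3, 2, 2, 0, 3, 3, 0, 1, 0, 3; sum = 21.
Person mean = 21 / 14 ≈ 1.5000
Prorated total = (21 / 14) × 15 = 22.50 (to 2 dp)

22.50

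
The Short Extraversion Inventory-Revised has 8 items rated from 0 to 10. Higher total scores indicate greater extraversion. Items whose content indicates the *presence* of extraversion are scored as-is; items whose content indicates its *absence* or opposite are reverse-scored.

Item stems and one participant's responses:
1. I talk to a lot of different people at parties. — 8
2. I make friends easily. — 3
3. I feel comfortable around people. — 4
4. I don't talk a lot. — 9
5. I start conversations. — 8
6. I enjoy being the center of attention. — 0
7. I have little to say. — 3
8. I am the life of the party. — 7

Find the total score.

38

Items 4, 7 describe the absence/opposite of extraversion → reverse-score.
reverse-coded value = 10 − response.
  item 1: 8
  item 2: 3
  item 3: 4
  item 4: 10 − 9 = 1
  item 5: 8
  item 6: 0
  item 7: 10 − 3 = 7
  item 8: 7
Total = 8 + 3 + 4 + 1 + 8 + 0 + 7 + 7 = 38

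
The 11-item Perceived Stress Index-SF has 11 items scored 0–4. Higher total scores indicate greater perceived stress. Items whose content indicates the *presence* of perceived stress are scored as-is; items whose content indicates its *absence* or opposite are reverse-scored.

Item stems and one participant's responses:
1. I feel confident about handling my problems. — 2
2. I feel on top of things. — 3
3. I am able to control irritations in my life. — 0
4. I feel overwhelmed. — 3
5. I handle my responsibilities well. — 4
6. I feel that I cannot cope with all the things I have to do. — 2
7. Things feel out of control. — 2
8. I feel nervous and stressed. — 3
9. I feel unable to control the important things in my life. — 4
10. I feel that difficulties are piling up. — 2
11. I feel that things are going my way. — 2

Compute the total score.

25

Items 1, 2, 3, 5, 11 describe the absence/opposite of perceived stress → reverse-score.
reversed = (0+4) − raw = 4 − raw.
  item 1: 4 − 2 = 2
  item 2: 4 − 3 = 1
  item 3: 4 − 0 = 4
  item 4: 3
  item 5: 4 − 4 = 0
  item 6: 2
  item 7: 2
  item 8: 3
  item 9: 4
  item 10: 2
  item 11: 4 − 2 = 2
Total = 2 + 1 + 4 + 3 + 0 + 2 + 2 + 3 + 4 + 2 + 2 = 25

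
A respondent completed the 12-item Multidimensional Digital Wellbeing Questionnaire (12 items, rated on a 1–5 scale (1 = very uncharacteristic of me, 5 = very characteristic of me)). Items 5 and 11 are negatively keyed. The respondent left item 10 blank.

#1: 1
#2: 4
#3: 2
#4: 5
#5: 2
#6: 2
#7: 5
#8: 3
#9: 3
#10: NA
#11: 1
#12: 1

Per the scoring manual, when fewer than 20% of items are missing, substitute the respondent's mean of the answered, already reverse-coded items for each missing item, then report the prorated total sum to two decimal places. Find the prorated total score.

38.18

Reverse-coded (reverse-coded value = 6 − response):
  item 5: 6 − 2 = 4
  item 11: 6 − 1 = 5
Completed scored items (11 of 12): 1, 4, 2, 5, 4, 2, 5, 3, 3, 5, 1; sum = 35.
Person mean = 35 / 11 ≈ 3.1818
Prorated total = (35 / 11) × 12 = 38.18 (to 2 dp)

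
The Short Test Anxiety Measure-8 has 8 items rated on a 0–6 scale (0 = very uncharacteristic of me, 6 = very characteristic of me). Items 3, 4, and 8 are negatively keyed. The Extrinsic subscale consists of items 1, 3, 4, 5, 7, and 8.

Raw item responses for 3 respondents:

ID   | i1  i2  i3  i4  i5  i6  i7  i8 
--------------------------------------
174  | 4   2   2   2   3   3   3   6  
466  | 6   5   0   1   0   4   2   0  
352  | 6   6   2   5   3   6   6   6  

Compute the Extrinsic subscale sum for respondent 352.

Respondent 352 raw: 6, 6, 2, 5, 3, 6, 6, 6.
Extrinsic items: 1, 3, 4, 5, 7, 8.
Reverse-coded (on a 0–6 scale, reversed = 6 − raw):
  item 1: 6
  item 3: 6 − 2 = 4
  item 4: 6 − 5 = 1
  item 5: 3
  item 7: 6
  item 8: 6 − 6 = 0
Sum = 6 + 4 + 1 + 3 + 6 + 0 = 20

20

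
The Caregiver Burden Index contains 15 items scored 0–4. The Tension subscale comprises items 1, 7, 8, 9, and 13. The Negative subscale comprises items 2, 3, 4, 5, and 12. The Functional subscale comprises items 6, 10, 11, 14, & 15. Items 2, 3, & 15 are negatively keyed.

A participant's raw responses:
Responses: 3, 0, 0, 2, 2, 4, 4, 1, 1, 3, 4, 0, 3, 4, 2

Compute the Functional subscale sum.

Functional items: 6, 10, 11, 14, 15.
Of these, item 15 is negatively keyed; reverse-coded value = 4 − response.
  item 6: 4
  item 10: 3
  item 11: 4
  item 14: 4
  item 15: 4 − 2 = 2
Sum = 4 + 3 + 4 + 4 + 2 = 17

17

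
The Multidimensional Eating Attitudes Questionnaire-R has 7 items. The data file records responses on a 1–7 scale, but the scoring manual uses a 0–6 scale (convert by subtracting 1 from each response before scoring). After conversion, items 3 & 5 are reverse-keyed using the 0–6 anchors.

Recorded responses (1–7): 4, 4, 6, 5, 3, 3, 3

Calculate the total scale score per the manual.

19

Convert to 0–6: 3, 3, 5, 4, 2, 2, 2
Reverse-coded (reverse-coded value = 6 − response):
  item 3: 6 − 5 = 1
  item 5: 6 − 2 = 4
Scored: 3, 3, 1, 4, 4, 2, 2
Total = 19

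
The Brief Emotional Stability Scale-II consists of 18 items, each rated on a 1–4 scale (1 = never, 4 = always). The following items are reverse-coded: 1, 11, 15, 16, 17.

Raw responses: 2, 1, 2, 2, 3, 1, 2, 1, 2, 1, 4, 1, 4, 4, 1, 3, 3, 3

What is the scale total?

39

Reversing items 1, 11, 15, 16 and 17 with 5 − raw:
Total = (5−2) + 1 + 2 + 2 + 3 + 1 + 2 + 1 + 2 + 1 + (5−4) + 1 + 4 + 4 + (5−1) + (5−3) + (5−3) + 3
      = 3 + 1 + 2 + 2 + 3 + 1 + 2 + 1 + 2 + 1 + 1 + 1 + 4 + 4 + 4 + 2 + 2 + 3 = 39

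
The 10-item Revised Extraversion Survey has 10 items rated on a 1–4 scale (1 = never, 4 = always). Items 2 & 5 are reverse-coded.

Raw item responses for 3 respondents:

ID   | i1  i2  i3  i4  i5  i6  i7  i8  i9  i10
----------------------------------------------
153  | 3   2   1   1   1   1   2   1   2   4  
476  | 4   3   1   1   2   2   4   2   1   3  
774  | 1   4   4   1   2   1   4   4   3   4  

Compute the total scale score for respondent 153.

22

Respondent 153 raw: 3, 2, 1, 1, 1, 1, 2, 1, 2, 4.
Reverse-coded (reversed = (1+4) − raw = 5 − raw):
  item 1: 3
  item 2: 5 − 2 = 3
  item 3: 1
  item 4: 1
  item 5: 5 − 1 = 4
  item 6: 1
  item 7: 2
  item 8: 1
  item 9: 2
  item 10: 4
Sum = 3 + 3 + 1 + 1 + 4 + 1 + 2 + 1 + 2 + 4 = 22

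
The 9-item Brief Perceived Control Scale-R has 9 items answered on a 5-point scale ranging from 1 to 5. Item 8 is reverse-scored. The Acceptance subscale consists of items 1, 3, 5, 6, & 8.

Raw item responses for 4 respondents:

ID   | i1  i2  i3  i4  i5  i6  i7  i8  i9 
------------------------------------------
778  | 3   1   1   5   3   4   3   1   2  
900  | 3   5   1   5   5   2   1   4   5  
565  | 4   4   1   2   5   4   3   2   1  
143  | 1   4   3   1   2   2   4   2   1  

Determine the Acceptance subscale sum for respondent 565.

Respondent 565 raw: 4, 4, 1, 2, 5, 4, 3, 2, 1.
Acceptance items: 1, 3, 5, 6, 8.
Reverse-coded (reverse-coded value = 6 − response):
  item 1: 4
  item 3: 1
  item 5: 5
  item 6: 4
  item 8: 6 − 2 = 4
Sum = 4 + 1 + 5 + 4 + 4 = 18

18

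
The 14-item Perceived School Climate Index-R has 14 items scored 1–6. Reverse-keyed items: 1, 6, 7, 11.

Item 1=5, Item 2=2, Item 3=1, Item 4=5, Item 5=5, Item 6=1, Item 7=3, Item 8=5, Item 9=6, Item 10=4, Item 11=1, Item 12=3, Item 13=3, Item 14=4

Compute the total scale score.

56

Raw sum = 48. Reverse-keyed items: 1, 6, 7, 11; their raw sum = 10.
Each reversal replaces raw with 7 − raw, changing the total by 7 − 2·raw per item.
Total = 48 + 4·7 − 2·10 = 48 + 28 − 20 = 56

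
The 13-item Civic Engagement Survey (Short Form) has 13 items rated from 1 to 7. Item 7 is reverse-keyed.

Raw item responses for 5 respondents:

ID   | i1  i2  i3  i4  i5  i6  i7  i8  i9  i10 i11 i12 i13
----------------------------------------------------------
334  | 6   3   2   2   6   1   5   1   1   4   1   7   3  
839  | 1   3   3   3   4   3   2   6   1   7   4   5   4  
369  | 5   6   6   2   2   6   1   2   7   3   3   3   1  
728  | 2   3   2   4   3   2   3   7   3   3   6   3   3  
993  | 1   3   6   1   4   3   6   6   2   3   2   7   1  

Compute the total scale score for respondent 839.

50

Respondent 839 raw: 1, 3, 3, 3, 4, 3, 2, 6, 1, 7, 4, 5, 4.
Reverse-coded (on a 1–7 scale, reversed = 8 − raw):
  item 1: 1
  item 2: 3
  item 3: 3
  item 4: 3
  item 5: 4
  item 6: 3
  item 7: 8 − 2 = 6
  item 8: 6
  item 9: 1
  item 10: 7
  item 11: 4
  item 12: 5
  item 13: 4
Sum = 1 + 3 + 3 + 3 + 4 + 3 + 6 + 6 + 1 + 7 + 4 + 5 + 4 = 50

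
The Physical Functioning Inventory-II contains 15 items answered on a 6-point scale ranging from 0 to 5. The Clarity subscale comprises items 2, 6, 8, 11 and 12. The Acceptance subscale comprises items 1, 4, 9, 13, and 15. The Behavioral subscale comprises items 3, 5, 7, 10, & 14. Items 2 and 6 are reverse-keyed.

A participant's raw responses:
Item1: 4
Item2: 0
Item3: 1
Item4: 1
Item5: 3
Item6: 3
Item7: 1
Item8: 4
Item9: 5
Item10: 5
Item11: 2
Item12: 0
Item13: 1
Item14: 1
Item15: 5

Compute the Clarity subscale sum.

Clarity items: 2, 6, 8, 11, 12.
Of these, items 2 and 6 are reverse-keyed; on a 0–5 scale, reversed = 5 − raw.
  item 2: 5 − 0 = 5
  item 6: 5 − 3 = 2
  item 8: 4
  item 11: 2
  item 12: 0
Sum = 5 + 2 + 4 + 2 + 0 = 13

13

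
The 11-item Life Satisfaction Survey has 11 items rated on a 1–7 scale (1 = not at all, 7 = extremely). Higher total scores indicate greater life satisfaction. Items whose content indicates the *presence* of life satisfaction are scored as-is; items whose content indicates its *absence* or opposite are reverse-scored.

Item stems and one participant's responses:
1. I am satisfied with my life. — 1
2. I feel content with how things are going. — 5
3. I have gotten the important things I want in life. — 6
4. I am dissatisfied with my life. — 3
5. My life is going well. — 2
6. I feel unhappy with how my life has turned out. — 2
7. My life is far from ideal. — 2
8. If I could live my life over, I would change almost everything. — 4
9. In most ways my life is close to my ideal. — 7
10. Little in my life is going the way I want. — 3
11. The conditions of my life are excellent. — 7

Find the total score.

54

Items 4, 6, 7, 8, 10 describe the absence/opposite of life satisfaction → reverse-score.
on a 1–7 scale, reversed = 8 − raw.
  item 1: 1
  item 2: 5
  item 3: 6
  item 4: 8 − 3 = 5
  item 5: 2
  item 6: 8 − 2 = 6
  item 7: 8 − 2 = 6
  item 8: 8 − 4 = 4
  item 9: 7
  item 10: 8 − 3 = 5
  item 11: 7
Total = 1 + 5 + 6 + 5 + 2 + 6 + 6 + 4 + 7 + 5 + 7 = 54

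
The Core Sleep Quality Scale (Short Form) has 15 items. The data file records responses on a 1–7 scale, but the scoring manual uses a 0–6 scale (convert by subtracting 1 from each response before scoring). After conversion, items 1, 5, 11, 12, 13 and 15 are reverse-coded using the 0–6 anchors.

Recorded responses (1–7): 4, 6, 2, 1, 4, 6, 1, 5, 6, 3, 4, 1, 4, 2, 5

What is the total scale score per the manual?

43

Convert to 0–6: 3, 5, 1, 0, 3, 5, 0, 4, 5, 2, 3, 0, 3, 1, 4
Reverse-coded (on a 0–6 scale, reversed = 6 − raw):
  item 1: 6 − 3 = 3
  item 5: 6 − 3 = 3
  item 11: 6 − 3 = 3
  item 12: 6 − 0 = 6
  item 13: 6 − 3 = 3
  item 15: 6 − 4 = 2
Scored: 3, 5, 1, 0, 3, 5, 0, 4, 5, 2, 3, 6, 3, 1, 2
Total = 43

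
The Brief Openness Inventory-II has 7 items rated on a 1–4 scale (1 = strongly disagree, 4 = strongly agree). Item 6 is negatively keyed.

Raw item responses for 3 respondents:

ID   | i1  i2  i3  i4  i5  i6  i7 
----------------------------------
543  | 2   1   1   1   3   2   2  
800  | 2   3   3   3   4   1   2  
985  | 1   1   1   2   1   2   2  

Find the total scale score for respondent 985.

11

Respondent 985 raw: 1, 1, 1, 2, 1, 2, 2.
Reverse-coded (reversed = (1+4) − raw = 5 − raw):
  item 1: 1
  item 2: 1
  item 3: 1
  item 4: 2
  item 5: 1
  item 6: 5 − 2 = 3
  item 7: 2
Sum = 1 + 1 + 1 + 2 + 1 + 3 + 2 = 11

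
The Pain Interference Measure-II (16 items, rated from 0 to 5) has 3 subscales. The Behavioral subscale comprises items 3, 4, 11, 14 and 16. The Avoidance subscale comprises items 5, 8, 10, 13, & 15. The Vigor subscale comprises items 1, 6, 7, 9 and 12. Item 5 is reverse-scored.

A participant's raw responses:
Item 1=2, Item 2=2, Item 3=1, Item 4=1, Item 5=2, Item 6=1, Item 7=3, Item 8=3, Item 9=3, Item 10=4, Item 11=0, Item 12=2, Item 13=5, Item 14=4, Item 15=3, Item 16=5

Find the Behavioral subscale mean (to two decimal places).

2.20

Behavioral items: 3, 4, 11, 14, 16.
  item 3: 1
  item 4: 1
  item 11: 0
  item 14: 4
  item 16: 5
Sum = 1 + 1 + 0 + 4 + 5 = 11
Mean = 11 / 5 = 2.20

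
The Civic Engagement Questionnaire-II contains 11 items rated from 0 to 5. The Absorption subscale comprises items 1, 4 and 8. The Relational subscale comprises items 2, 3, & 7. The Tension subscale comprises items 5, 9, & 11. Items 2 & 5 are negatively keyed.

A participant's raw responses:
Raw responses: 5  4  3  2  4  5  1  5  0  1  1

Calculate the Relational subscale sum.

5

Relational items: 2, 3, 7.
Of these, item 2 is negatively keyed; reverse-coded value = 5 − response.
  item 2: 5 − 4 = 1
  item 3: 3
  item 7: 1
Sum = 1 + 3 + 1 = 5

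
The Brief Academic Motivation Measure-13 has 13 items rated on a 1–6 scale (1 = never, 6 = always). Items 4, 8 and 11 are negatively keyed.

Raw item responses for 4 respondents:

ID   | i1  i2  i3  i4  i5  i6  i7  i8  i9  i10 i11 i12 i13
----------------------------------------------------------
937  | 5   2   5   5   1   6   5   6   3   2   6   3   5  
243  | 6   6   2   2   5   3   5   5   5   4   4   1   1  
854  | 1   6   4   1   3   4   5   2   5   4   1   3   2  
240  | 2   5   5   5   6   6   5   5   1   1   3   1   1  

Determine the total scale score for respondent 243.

48

Respondent 243 raw: 6, 6, 2, 2, 5, 3, 5, 5, 5, 4, 4, 1, 1.
Reverse-coded (reverse-coded value = 7 − response):
  item 1: 6
  item 2: 6
  item 3: 2
  item 4: 7 − 2 = 5
  item 5: 5
  item 6: 3
  item 7: 5
  item 8: 7 − 5 = 2
  item 9: 5
  item 10: 4
  item 11: 7 − 4 = 3
  item 12: 1
  item 13: 1
Sum = 6 + 6 + 2 + 5 + 5 + 3 + 5 + 2 + 5 + 4 + 3 + 1 + 1 = 48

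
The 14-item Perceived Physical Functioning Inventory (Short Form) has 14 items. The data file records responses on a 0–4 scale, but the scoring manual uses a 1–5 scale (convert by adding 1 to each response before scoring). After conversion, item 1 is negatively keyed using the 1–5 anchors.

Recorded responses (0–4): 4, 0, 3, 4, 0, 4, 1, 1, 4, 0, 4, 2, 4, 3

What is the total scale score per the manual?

Convert to 1–5: 5, 1, 4, 5, 1, 5, 2, 2, 5, 1, 5, 3, 5, 4
Reverse-coded (reverse-coded value = 6 − response):
  item 1: 6 − 5 = 1
Scored: 1, 1, 4, 5, 1, 5, 2, 2, 5, 1, 5, 3, 5, 4
Total = 44

44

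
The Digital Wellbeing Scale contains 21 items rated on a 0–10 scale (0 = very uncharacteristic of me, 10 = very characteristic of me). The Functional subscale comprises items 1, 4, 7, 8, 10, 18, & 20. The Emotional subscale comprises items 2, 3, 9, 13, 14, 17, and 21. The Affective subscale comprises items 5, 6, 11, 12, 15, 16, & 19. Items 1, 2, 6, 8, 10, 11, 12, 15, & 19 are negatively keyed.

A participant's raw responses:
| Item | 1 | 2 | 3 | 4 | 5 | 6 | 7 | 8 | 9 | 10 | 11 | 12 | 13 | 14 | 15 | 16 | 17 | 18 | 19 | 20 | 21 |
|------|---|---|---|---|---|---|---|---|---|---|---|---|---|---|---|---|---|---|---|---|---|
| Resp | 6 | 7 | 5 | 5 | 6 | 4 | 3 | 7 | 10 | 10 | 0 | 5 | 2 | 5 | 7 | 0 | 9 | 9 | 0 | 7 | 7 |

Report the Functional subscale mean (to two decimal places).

Functional items: 1, 4, 7, 8, 10, 18, 20.
Of these, items 1, 8, and 10 are negatively keyed; reversed = (0+10) − raw = 10 − raw.
  item 1: 10 − 6 = 4
  item 4: 5
  item 7: 3
  item 8: 10 − 7 = 3
  item 10: 10 − 10 = 0
  item 18: 9
  item 20: 7
Sum = 4 + 5 + 3 + 3 + 0 + 9 + 7 = 31
Mean = 31 / 7 = 4.43

4.43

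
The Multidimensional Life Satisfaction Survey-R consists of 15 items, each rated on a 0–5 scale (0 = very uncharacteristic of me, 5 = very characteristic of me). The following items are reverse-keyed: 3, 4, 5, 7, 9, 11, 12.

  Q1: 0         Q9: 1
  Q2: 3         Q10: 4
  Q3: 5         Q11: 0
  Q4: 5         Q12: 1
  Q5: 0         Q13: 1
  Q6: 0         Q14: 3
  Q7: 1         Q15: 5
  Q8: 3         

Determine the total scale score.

41

Reversing items 3, 4, 5, 7, 9, 11, and 12 with 5 − raw:
Total = 0 + 3 + (5−5) + (5−5) + (5−0) + 0 + (5−1) + 3 + (5−1) + 4 + (5−0) + (5−1) + 1 + 3 + 5
      = 0 + 3 + 0 + 0 + 5 + 0 + 4 + 3 + 4 + 4 + 5 + 4 + 1 + 3 + 5 = 41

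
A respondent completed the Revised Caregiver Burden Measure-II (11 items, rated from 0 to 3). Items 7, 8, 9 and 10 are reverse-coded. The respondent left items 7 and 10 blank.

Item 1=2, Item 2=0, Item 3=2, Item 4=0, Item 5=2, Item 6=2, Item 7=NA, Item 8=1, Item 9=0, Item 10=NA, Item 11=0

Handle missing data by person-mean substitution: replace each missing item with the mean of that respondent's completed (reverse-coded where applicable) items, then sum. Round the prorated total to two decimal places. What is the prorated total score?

Reverse-coded (on a 0–3 scale, reversed = 3 − raw):
  item 8: 3 − 1 = 2
  item 9: 3 − 0 = 3
Completed scored items (9 of 11): 2, 0, 2, 0, 2, 2, 2, 3, 0; sum = 13.
Person mean = 13 / 9 ≈ 1.4444
Prorated total = (13 / 9) × 11 = 15.89 (to 2 dp)

15.89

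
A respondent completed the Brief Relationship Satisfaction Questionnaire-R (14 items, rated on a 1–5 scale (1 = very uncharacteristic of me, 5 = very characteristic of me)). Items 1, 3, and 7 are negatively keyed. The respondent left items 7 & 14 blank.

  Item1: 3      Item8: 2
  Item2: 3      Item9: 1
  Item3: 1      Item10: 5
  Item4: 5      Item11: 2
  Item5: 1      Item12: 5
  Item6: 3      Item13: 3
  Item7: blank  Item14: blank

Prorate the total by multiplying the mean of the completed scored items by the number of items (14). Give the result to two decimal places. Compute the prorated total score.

44.33

Reverse-coded (on a 1–5 scale, reversed = 6 − raw):
  item 1: 6 − 3 = 3
  item 3: 6 − 1 = 5
Completed scored items (12 of 14): 3, 3, 5, 5, 1, 3, 2, 1, 5, 2, 5, 3; sum = 38.
Person mean = 38 / 12 ≈ 3.1667
Prorated total = (38 / 12) × 14 = 44.33 (to 2 dp)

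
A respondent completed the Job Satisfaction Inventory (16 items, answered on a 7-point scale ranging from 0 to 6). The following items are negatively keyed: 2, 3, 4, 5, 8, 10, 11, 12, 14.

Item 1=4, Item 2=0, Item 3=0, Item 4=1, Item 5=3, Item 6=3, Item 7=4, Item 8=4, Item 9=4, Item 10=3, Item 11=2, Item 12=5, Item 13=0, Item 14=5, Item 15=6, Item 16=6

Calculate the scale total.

Reversing items 2, 3, 4, 5, 8, 10, 11, 12, & 14 with 6 − raw:
Total = 4 + (6−0) + (6−0) + (6−1) + (6−3) + 3 + 4 + (6−4) + 4 + (6−3) + (6−2) + (6−5) + 0 + (6−5) + 6 + 6
      = 4 + 6 + 6 + 5 + 3 + 3 + 4 + 2 + 4 + 3 + 4 + 1 + 0 + 1 + 6 + 6 = 58

58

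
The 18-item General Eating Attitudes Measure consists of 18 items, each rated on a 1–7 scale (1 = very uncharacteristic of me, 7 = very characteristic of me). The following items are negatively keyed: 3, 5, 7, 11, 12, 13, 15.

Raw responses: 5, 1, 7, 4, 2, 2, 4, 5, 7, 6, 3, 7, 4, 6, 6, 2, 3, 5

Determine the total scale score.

Raw sum = 79. Negatively keyed items: 3, 5, 7, 11, 12, 13, 15; their raw sum = 33.
Each reversal replaces raw with 8 − raw, changing the total by 8 − 2·raw per item.
Total = 79 + 7·8 − 2·33 = 79 + 56 − 66 = 69

69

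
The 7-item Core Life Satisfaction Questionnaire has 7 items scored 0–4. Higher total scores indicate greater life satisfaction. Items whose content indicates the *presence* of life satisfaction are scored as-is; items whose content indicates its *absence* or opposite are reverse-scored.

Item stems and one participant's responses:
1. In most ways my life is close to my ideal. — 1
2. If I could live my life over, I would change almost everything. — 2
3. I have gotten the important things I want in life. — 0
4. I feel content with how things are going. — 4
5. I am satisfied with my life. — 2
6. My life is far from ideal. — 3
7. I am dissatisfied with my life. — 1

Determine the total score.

Items 2, 6, 7 describe the absence/opposite of life satisfaction → reverse-score.
reversed = (0+4) − raw = 4 − raw.
  item 1: 1
  item 2: 4 − 2 = 2
  item 3: 0
  item 4: 4
  item 5: 2
  item 6: 4 − 3 = 1
  item 7: 4 − 1 = 3
Total = 1 + 2 + 0 + 4 + 2 + 1 + 3 = 13

13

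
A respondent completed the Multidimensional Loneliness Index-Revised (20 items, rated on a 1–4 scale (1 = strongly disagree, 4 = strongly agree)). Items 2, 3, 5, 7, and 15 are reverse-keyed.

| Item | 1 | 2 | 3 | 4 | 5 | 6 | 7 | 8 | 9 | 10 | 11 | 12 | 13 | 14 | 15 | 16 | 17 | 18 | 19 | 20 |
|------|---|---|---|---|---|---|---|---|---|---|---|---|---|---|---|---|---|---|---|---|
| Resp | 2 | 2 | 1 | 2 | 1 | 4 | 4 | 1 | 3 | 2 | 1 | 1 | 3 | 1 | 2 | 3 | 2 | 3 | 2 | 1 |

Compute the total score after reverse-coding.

46

Reversing items 2, 3, 5, 7, & 15 with 5 − raw:
Total = 2 + (5−2) + (5−1) + 2 + (5−1) + 4 + (5−4) + 1 + 3 + 2 + 1 + 1 + 3 + 1 + (5−2) + 3 + 2 + 3 + 2 + 1
      = 2 + 3 + 4 + 2 + 4 + 4 + 1 + 1 + 3 + 2 + 1 + 1 + 3 + 1 + 3 + 3 + 2 + 3 + 2 + 1 = 46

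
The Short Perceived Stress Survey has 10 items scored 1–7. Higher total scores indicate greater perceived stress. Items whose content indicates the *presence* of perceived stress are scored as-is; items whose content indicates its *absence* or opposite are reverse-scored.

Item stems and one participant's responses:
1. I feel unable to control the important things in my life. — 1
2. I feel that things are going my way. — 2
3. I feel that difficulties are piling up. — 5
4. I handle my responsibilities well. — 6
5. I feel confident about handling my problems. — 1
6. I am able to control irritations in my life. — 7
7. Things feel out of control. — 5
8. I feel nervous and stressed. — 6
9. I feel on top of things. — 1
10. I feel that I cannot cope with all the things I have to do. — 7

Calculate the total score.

47

Items 2, 4, 5, 6, 9 describe the absence/opposite of perceived stress → reverse-score.
on a 1–7 scale, reversed = 8 − raw.
  item 1: 1
  item 2: 8 − 2 = 6
  item 3: 5
  item 4: 8 − 6 = 2
  item 5: 8 − 1 = 7
  item 6: 8 − 7 = 1
  item 7: 5
  item 8: 6
  item 9: 8 − 1 = 7
  item 10: 7
Total = 1 + 6 + 5 + 2 + 7 + 1 + 5 + 6 + 7 + 7 = 47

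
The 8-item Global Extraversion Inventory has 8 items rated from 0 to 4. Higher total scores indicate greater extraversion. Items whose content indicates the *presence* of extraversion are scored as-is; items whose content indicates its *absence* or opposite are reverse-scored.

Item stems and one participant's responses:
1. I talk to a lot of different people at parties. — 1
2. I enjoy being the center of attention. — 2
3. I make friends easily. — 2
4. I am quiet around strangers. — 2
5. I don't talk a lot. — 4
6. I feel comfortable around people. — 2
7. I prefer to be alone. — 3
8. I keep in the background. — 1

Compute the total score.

13

Items 4, 5, 7, 8 describe the absence/opposite of extraversion → reverse-score.
on a 0–4 scale, reversed = 4 − raw.
  item 1: 1
  item 2: 2
  item 3: 2
  item 4: 4 − 2 = 2
  item 5: 4 − 4 = 0
  item 6: 2
  item 7: 4 − 3 = 1
  item 8: 4 − 1 = 3
Total = 1 + 2 + 2 + 2 + 0 + 2 + 1 + 3 = 13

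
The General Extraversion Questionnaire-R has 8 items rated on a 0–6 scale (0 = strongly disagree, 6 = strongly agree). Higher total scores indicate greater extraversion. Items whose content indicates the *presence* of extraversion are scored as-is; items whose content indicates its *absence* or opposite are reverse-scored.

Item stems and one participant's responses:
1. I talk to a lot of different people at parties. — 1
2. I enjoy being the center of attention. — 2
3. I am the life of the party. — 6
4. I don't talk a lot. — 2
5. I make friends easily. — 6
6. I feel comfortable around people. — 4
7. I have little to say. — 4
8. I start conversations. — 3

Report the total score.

28

Items 4, 7 describe the absence/opposite of extraversion → reverse-score.
on a 0–6 scale, reversed = 6 − raw.
  item 1: 1
  item 2: 2
  item 3: 6
  item 4: 6 − 2 = 4
  item 5: 6
  item 6: 4
  item 7: 6 − 4 = 2
  item 8: 3
Total = 1 + 2 + 6 + 4 + 6 + 4 + 2 + 3 = 28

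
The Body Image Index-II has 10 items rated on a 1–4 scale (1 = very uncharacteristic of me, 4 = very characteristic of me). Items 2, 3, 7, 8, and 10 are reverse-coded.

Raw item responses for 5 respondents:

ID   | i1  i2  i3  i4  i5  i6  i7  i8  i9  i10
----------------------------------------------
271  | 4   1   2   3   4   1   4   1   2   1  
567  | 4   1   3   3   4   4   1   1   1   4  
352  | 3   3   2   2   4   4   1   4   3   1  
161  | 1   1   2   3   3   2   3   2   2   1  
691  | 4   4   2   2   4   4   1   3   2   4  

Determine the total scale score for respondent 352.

30

Respondent 352 raw: 3, 3, 2, 2, 4, 4, 1, 4, 3, 1.
Reverse-coded (reversed = (1+4) − raw = 5 − raw):
  item 1: 3
  item 2: 5 − 3 = 2
  item 3: 5 − 2 = 3
  item 4: 2
  item 5: 4
  item 6: 4
  item 7: 5 − 1 = 4
  item 8: 5 − 4 = 1
  item 9: 3
  item 10: 5 − 1 = 4
Sum = 3 + 2 + 3 + 2 + 4 + 4 + 4 + 1 + 3 + 4 = 30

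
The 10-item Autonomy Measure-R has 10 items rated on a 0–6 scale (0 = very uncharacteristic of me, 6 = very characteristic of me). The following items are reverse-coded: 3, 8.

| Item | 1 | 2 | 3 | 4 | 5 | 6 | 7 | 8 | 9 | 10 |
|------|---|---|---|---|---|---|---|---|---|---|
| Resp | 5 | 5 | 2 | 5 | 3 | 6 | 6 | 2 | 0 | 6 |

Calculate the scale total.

Reversing items 3 and 8 with 6 − raw:
Total = 5 + 5 + (6−2) + 5 + 3 + 6 + 6 + (6−2) + 0 + 6
      = 5 + 5 + 4 + 5 + 3 + 6 + 6 + 4 + 0 + 6 = 44

44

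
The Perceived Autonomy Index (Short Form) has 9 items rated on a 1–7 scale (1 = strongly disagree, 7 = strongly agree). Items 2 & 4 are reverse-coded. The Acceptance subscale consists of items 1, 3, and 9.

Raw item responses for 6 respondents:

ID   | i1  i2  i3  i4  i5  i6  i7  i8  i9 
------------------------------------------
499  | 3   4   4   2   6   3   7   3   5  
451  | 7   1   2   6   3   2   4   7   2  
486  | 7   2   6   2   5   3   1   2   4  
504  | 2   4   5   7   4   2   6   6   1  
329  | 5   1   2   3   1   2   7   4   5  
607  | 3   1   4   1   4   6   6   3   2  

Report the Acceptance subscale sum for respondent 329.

Respondent 329 raw: 5, 1, 2, 3, 1, 2, 7, 4, 5.
Acceptance items: 1, 3, 9.
Reverse-coded (reversed = (1+7) − raw = 8 − raw):
  item 1: 5
  item 3: 2
  item 9: 5
Sum = 5 + 2 + 5 = 12

12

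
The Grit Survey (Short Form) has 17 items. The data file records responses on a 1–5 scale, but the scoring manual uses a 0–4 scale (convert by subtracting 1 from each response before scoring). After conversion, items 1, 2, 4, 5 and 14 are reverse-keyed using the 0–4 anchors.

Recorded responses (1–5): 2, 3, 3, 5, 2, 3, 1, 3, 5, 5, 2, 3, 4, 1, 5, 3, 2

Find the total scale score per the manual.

Convert to 0–4: 1, 2, 2, 4, 1, 2, 0, 2, 4, 4, 1, 2, 3, 0, 4, 2, 1
Reverse-coded (reversed = (0+4) − raw = 4 − raw):
  item 1: 4 − 1 = 3
  item 2: 4 − 2 = 2
  item 4: 4 − 4 = 0
  item 5: 4 − 1 = 3
  item 14: 4 − 0 = 4
Scored: 3, 2, 2, 0, 3, 2, 0, 2, 4, 4, 1, 2, 3, 4, 4, 2, 1
Total = 39

39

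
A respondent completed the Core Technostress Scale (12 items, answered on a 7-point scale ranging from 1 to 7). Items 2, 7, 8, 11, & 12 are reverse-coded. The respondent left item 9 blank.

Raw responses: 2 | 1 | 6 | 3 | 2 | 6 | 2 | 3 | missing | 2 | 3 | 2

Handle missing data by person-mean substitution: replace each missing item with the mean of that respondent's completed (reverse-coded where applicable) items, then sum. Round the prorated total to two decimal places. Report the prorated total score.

54.55

Reverse-coded (reverse-coded value = 8 − response):
  item 2: 8 − 1 = 7
  item 7: 8 − 2 = 6
  item 8: 8 − 3 = 5
  item 11: 8 − 3 = 5
  item 12: 8 − 2 = 6
Completed scored items (11 of 12): 2, 7, 6, 3, 2, 6, 6, 5, 2, 5, 6; sum = 50.
Person mean = 50 / 11 ≈ 4.5455
Prorated total = (50 / 11) × 12 = 54.55 (to 2 dp)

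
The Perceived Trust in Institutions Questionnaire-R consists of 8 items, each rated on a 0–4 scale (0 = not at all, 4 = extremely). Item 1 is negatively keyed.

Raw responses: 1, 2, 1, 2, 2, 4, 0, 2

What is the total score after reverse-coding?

16

Raw sum = 14. Negatively keyed items: 1; their raw sum = 1.
Each reversal replaces raw with 4 − raw, changing the total by 4 − 2·raw per item.
Total = 14 + 1·4 − 2·1 = 14 + 4 − 2 = 16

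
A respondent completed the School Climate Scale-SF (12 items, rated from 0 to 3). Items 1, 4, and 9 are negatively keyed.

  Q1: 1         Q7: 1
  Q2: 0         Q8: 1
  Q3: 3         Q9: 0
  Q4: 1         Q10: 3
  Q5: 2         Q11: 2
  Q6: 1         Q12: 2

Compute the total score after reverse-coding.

22

Apply reverse scoring (reverse-coded value = 3 − response):
  item 1: 3 − 1 = 2
  item 4: 3 − 1 = 2
  item 9: 3 − 0 = 3
After reverse-coding: 2, 0, 3, 2, 2, 1, 1, 1, 3, 3, 2, 2
Total = 2 + 0 + 3 + 2 + 2 + 1 + 1 + 1 + 3 + 3 + 2 + 2 = 22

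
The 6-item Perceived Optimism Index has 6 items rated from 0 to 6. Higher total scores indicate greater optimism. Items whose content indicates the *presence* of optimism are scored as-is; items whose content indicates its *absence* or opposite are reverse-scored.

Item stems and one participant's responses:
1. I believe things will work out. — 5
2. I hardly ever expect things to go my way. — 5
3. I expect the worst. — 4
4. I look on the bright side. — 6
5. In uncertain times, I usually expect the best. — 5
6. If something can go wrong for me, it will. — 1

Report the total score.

Items 2, 3, 6 describe the absence/opposite of optimism → reverse-score.
reverse-coded value = 6 − response.
  item 1: 5
  item 2: 6 − 5 = 1
  item 3: 6 − 4 = 2
  item 4: 6
  item 5: 5
  item 6: 6 − 1 = 5
Total = 5 + 1 + 2 + 6 + 5 + 5 = 24

24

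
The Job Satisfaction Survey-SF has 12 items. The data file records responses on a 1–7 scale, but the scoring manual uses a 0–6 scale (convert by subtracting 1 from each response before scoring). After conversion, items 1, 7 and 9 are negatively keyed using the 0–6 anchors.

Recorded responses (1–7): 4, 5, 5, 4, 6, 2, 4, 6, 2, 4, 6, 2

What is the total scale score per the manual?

42

Convert to 0–6: 3, 4, 4, 3, 5, 1, 3, 5, 1, 3, 5, 1
Reverse-coded (reversed = (0+6) − raw = 6 − raw):
  item 1: 6 − 3 = 3
  item 7: 6 − 3 = 3
  item 9: 6 − 1 = 5
Scored: 3, 4, 4, 3, 5, 1, 3, 5, 5, 3, 5, 1
Total = 42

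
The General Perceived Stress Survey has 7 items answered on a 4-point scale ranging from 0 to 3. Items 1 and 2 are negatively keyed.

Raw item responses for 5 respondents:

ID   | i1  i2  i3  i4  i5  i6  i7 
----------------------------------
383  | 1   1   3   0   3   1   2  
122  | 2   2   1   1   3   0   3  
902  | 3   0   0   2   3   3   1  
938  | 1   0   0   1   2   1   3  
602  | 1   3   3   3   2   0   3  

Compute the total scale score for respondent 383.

Respondent 383 raw: 1, 1, 3, 0, 3, 1, 2.
Reverse-coded (reverse-coded value = 3 − response):
  item 1: 3 − 1 = 2
  item 2: 3 − 1 = 2
  item 3: 3
  item 4: 0
  item 5: 3
  item 6: 1
  item 7: 2
Sum = 2 + 2 + 3 + 0 + 3 + 1 + 2 = 13

13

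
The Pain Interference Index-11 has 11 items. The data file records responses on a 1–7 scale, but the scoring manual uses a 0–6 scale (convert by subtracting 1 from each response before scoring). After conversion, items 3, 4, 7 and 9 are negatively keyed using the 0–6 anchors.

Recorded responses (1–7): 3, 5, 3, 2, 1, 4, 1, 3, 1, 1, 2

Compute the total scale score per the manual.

33

Convert to 0–6: 2, 4, 2, 1, 0, 3, 0, 2, 0, 0, 1
Reverse-coded (on a 0–6 scale, reversed = 6 − raw):
  item 3: 6 − 2 = 4
  item 4: 6 − 1 = 5
  item 7: 6 − 0 = 6
  item 9: 6 − 0 = 6
Scored: 2, 4, 4, 5, 0, 3, 6, 2, 6, 0, 1
Total = 33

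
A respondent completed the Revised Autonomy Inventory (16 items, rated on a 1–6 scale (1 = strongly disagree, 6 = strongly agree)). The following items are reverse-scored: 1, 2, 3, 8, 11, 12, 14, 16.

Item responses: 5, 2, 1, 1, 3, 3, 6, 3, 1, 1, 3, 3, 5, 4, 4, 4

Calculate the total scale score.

Reversing items 1, 2, 3, 8, 11, 12, 14, & 16 with 7 − raw:
Total = (7−5) + (7−2) + (7−1) + 1 + 3 + 3 + 6 + (7−3) + 1 + 1 + (7−3) + (7−3) + 5 + (7−4) + 4 + (7−4)
      = 2 + 5 + 6 + 1 + 3 + 3 + 6 + 4 + 1 + 1 + 4 + 4 + 5 + 3 + 4 + 3 = 55

55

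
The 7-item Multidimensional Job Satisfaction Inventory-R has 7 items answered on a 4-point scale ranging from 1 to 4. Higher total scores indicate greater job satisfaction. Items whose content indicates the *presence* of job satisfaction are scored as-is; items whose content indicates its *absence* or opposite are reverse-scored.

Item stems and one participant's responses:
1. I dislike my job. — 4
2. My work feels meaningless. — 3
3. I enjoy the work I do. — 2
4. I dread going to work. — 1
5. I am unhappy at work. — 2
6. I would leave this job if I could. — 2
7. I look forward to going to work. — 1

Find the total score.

Items 1, 2, 4, 5, 6 describe the absence/opposite of job satisfaction → reverse-score.
on a 1–4 scale, reversed = 5 − raw.
  item 1: 5 − 4 = 1
  item 2: 5 − 3 = 2
  item 3: 2
  item 4: 5 − 1 = 4
  item 5: 5 − 2 = 3
  item 6: 5 − 2 = 3
  item 7: 1
Total = 1 + 2 + 2 + 4 + 3 + 3 + 1 = 16

16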